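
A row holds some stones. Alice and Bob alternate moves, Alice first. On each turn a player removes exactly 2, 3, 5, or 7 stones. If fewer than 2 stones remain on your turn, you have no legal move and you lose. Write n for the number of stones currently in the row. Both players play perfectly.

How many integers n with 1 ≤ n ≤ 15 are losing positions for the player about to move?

3

Classify positions by backward induction: terminal positions (no move available) are L. From any other position, the mover wins iff some move reaches an L.
n=0: no move → L
n=1: no move → L
n=2: →0(L), so W
n=3: →1(L), so W
n=4: →1(L), so W
n=5: →0(L), so W
n=6: →1(L), so W
n=7: →0(L), so W
n=8: →1(L), so W
n=9: →7(W), 6(W), 4(W), 2(W) — all W, so L
n=10: →8(W), 7(W), 5(W), 3(W) — all W, so L
n=11: →9(L), so W
n=12: →10(L), so W
n=13: →10(L), so W
n=14: →9(L), so W
n=15: →10(L), so W
L entries with 1 ≤ n ≤ 15 (n=0 is outside the asked range and is not counted): n = 1, 9, 10; that makes 3.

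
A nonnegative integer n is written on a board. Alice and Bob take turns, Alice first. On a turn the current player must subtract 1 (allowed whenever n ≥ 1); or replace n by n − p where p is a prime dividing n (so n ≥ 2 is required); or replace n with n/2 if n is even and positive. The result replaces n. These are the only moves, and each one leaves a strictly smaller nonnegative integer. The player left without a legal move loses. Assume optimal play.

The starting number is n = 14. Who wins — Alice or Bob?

Bob wins.

Positions with no move are L. A position that does have a move is losing for the player to move precisely when every available move leads to a winning position for the opponent. Fill in the labels:
n=0: no move → L
n=1: →0(L), so W
n=2: →0(L), so W
n=3: →0(L), so W
n=4: →2(W), 3(W) — all W, so L
n=5: →0(L), so W
n=6: →4(L), so W
n=7: →0(L), so W
n=8: →4(L), so W
n=9: →6(W), 8(W) — all W, so L
n=10: →9(L), so W
n=11: →0(L), so W
n=12: →9(L), so W
n=13: →0(L), so W
n=14: →7(W), 12(W), 13(W) — all W, so L
The starting position 14 is L: whatever Alice does, the opponent receives a W position.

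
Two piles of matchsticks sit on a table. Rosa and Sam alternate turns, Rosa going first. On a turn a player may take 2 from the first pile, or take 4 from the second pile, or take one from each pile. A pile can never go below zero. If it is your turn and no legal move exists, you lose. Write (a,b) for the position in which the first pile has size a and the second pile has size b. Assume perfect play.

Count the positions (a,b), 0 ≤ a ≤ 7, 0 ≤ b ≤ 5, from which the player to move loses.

Classify positions by backward induction: terminal positions (no move available) are L. From any other position, the mover wins iff some move reaches an L.
Every move lowers a or b (never raises either), so fill the grid row by row in increasing a, and left to right within a row: each cell's successors are then already labelled.
      b=0  b=1  b=2  b=3  b=4  b=5
a=0:    L    L    L    L    W    W
a=1:    L    W    W    W    W    L
a=2:    W    W    W    W    L    L
a=3:    W    L    L    L    L    W
a=4:    L    L    W    W    W    W
a=5:    L    W    W    W    W    L
a=6:    W    W    L    L    L    L
a=7:    W    L    L    W    W    W
Cells with no legal move (terminal, hence L): (0,0), (0,1), (0,2), (0,3), (1,0).
The remaining L cells, each justified by listing all of its moves:
(1,5): →(1,1)(W), (0,4)(W) — all W, so L
(2,4): →(0,4)(W), (2,0)(W), (1,3)(W) — all W, so L
(2,5): →(0,5)(W), (2,1)(W), (1,4)(W) — all W, so L
(3,1): →(1,1)(W), (2,0)(W) — all W, so L
(3,2): →(1,2)(W), (2,1)(W) — all W, so L
(3,3): →(1,3)(W), (2,2)(W) — all W, so L
(3,4): →(1,4)(W), (3,0)(W), (2,3)(W) — all W, so L
(4,0): →(2,0)(W) only, which is W, so L
(4,1): →(2,1)(W), (3,0)(W) — all W, so L
(5,0): →(3,0)(W) only, which is W, so L
(5,5): →(3,5)(W), (5,1)(W), (4,4)(W) — all W, so L
(6,2): →(4,2)(W), (5,1)(W) — all W, so L
(6,3): →(4,3)(W), (5,2)(W) — all W, so L
(6,4): →(4,4)(W), (6,0)(W), (5,3)(W) — all W, so L
(6,5): →(4,5)(W), (6,1)(W), (5,4)(W) — all W, so L
(7,1): →(5,1)(W), (6,0)(W) — all W, so L
(7,2): →(5,2)(W), (6,1)(W) — all W, so L
Every other cell has at least one move into one of the L cells above, so it is W.
L cells per row: a=0: 4, a=1: 2, a=2: 2, a=3: 4, a=4: 2, a=5: 2, a=6: 4, a=7: 2; total 22.

22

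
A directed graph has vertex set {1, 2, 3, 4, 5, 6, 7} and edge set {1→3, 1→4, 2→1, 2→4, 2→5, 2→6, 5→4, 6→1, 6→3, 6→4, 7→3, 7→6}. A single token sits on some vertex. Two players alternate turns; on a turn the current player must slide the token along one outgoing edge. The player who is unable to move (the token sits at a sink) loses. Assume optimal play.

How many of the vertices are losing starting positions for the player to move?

2

Classify positions by backward induction: terminal positions (no move available) are L. From any other position, the mover wins iff some move reaches an L.
Every edge goes from a vertex to one that appears earlier in the order 3, 4, 1, 6, 7, 5, 2, so processing vertices in that order labels each vertex after all of its successors.
3: no outgoing edge → L
4: no outgoing edge → L
1: reaches L-position 4 → W
6: reaches L-position 4 → W
7: reaches L-position 3 → W
5: reaches L-position 4 → W
2: reaches L-position 4 → W
The L vertices are 3, 4; that is 2 in all.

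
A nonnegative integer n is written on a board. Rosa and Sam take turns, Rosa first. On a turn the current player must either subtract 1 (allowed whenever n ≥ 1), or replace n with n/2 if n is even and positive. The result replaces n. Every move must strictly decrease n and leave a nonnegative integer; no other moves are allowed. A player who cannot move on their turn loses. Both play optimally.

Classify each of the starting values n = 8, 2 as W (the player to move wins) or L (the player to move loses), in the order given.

Classify positions by backward induction: terminal positions (no move available) are L. From any other position, the mover wins iff some move reaches an L.
n=0: no move → L
n=1: W (go to 0, an L position)
n=2: L (sole option 1(W) is W)
n=3: W (go to 2, an L position)
n=4: W (go to 2, an L position)
n=5: L (sole option 4(W) is W)
n=6: W (go to 5, an L position)
n=7: L (sole option 6(W) is W)
n=8: W (go to 7, an L position)

8: W, 2: L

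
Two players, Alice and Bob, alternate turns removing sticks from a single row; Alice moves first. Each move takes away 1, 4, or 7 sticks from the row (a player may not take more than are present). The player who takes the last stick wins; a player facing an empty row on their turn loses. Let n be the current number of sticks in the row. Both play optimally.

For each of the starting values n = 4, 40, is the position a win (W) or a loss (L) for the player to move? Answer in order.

Classify positions by backward induction: terminal positions (no move available) are L. From any other position, the mover wins iff some move reaches an L.
n=0: no move → L
n=1: reaches L-position 0 → W
n=2: only reaches 1(W), which is W → L
n=3: reaches L-position 2 → W
n=4: reaches L-position 0 → W
n=5: only reaches 4(W), 1(W), all W → L
n=6: reaches L-position 5 → W
n=7: reaches L-position 0 → W
n=8: only reaches 7(W), 4(W), 1(W), all W → L
n=9: reaches L-position 8 → W
n=10: only reaches 9(W), 6(W), 3(W), all W → L
n=11: reaches L-position 10 → W
n=12: reaches L-position 8 → W
n=13: only reaches 12(W), 9(W), 6(W), all W → L
n=14: reaches L-position 13 → W
n=15: reaches L-position 8 → W
n=16: only reaches 15(W), 12(W), 9(W), all W → L
n=17: reaches L-position 16 → W
n=18: only reaches 17(W), 14(W), 11(W), all W → L
n=19: reaches L-position 18 → W
n=20: reaches L-position 16 → W
n=21: only reaches 20(W), 17(W), 14(W), all W → L
n=22: reaches L-position 21 → W
n=23: reaches L-position 16 → W
n=24: only reaches 23(W), 20(W), 17(W), all W → L
n=25: reaches L-position 24 → W
n=26: only reaches 25(W), 22(W), 19(W), all W → L
n=27: reaches L-position 26 → W
n=28: reaches L-position 24 → W
n=29: only reaches 28(W), 25(W), 22(W), all W → L
n=30: reaches L-position 29 → W
n=31: reaches L-position 24 → W
n=32: only reaches 31(W), 28(W), 25(W), all W → L
n=33: reaches L-position 32 → W
n=34: only reaches 33(W), 30(W), 27(W), all W → L
n=35: reaches L-position 34 → W
n=36: reaches L-position 32 → W
n=37: only reaches 36(W), 33(W), 30(W), all W → L
n=38: reaches L-position 37 → W
n=39: reaches L-position 32 → W
n=40: only reaches 39(W), 36(W), 33(W), all W → L

4: W, 40: L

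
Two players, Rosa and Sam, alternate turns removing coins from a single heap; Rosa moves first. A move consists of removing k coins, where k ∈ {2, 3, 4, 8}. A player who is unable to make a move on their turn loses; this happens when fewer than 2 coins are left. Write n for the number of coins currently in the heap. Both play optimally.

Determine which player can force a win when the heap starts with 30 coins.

Classify positions by backward induction: terminal positions (no move available) are L. From any other position, the mover wins iff some move reaches an L.
n=0: no move → L
n=1: no move → L
n=2: →0(L), so W
n=3: →1(L), so W
n=4: →1(L), so W
n=5: →1(L), so W
n=6: →4(W), 3(W), 2(W) — all W, so L
n=7: →5(W), 4(W), 3(W) — all W, so L
n=8: →6(L), so W
n=9: →7(L), so W
n=10: →7(L), so W
n=11: →7(L), so W
n=12: →10(W), 9(W), 8(W), 4(W) — all W, so L
n=13: →11(W), 10(W), 9(W), 5(W) — all W, so L
n=14: →12(L), so W
n=15: →13(L), so W
n=16: →13(L), so W
n=17: →13(L), so W
n=18: →16(W), 15(W), 14(W), 10(W) — all W, so L
n=19: →17(W), 16(W), 15(W), 11(W) — all W, so L
n=20: →18(L), so W
n=21: →19(L), so W
n=22: →19(L), so W
n=23: →19(L), so W
n=24: →22(W), 21(W), 20(W), 16(W) — all W, so L
n=25: →23(W), 22(W), 21(W), 17(W) — all W, so L
n=26: →24(L), so W
n=27: →25(L), so W
n=28: →25(L), so W
n=29: →25(L), so W
n=30: →28(W), 27(W), 26(W), 22(W) — all W, so L
The starting position 30 is L: whatever Rosa does, the opponent receives a W position.

Sam wins.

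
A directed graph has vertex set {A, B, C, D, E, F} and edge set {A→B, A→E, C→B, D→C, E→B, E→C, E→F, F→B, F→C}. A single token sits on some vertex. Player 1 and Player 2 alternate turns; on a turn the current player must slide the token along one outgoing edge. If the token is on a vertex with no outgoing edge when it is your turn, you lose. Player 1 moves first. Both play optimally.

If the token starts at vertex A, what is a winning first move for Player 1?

Move to B.

Positions with no move are L. A position that does have a move is losing for the player to move precisely when every available move leads to a winning position for the opponent. Fill in the labels:
Every edge goes from a vertex to one that appears earlier in the order B, C, F, D, E, A, so processing vertices in that order labels each vertex after all of its successors.
B: no outgoing edge → L
C: →B(L), so W
F: →B(L), so W
D: →C(W) only, which is W, so L
E: →B(L), so W
A: →B(L), so W
From A, the L positions reachable in one move are: B.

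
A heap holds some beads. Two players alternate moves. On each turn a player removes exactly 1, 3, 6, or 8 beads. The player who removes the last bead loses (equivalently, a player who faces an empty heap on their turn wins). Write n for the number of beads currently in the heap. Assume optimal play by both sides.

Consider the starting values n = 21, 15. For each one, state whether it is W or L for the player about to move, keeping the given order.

Classify positions by backward induction: terminal positions (no move available) are W. From any other position, the mover wins iff some move reaches an L.
n=0: no move; the opponent has just taken the last bead and therefore loses → W
n=1: →0(W) only, which is W, so L
n=2: →1(L), so W
n=3: →2(W), 0(W) — all W, so L
n=4: →3(L), so W
n=5: →4(W), 2(W) — all W, so L
n=6: →5(L), so W
n=7: →1(L), so W
n=8: →5(L), so W
n=9: →3(L), so W
n=10: →9(W), 7(W), 4(W), 2(W) — all W, so L
n=11: →10(L), so W
n=12: →11(W), 9(W), 6(W), 4(W) — all W, so L
n=13: →12(L), so W
n=14: →13(W), 11(W), 8(W), 6(W) — all W, so L
n=15: →14(L), so W
n=16: →10(L), so W
n=17: →14(L), so W
n=18: →12(L), so W
n=19: →18(W), 16(W), 13(W), 11(W) — all W, so L
n=20: →19(L), so W
n=21: →20(W), 18(W), 15(W), 13(W) — all W, so L

21: L, 15: W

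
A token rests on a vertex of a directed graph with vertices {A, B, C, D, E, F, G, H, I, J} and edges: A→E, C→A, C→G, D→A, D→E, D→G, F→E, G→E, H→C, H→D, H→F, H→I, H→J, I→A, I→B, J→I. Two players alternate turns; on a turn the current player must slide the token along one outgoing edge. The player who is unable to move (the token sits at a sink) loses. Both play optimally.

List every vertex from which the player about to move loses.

Build the W/L table. Terminal = L. A non-terminal position is W if it has a move to some L; otherwise it is L.
Every edge goes from a vertex to one that appears earlier in the order E, B, A, I, G, D, F, C, J, H, so processing vertices in that order labels each vertex after all of its successors.
E: no outgoing edge → L
B: no outgoing edge → L
A: W (go to E, an L position)
I: W (go to B, an L position)
G: W (go to E, an L position)
D: W (go to E, an L position)
F: W (go to E, an L position)
C: L (options G(W), A(W) are all W)
J: L (sole option I(W) is W)
H: W (go to J, an L position)
Reading off the rows marked L gives the requested list; there are 4 such vertices.

B, C, E, J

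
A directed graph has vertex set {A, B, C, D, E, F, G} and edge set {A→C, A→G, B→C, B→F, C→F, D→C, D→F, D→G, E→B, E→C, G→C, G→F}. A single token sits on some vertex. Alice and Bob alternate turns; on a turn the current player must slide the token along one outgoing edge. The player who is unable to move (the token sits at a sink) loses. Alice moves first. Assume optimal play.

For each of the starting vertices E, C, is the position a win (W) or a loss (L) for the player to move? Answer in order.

Work bottom-up. With no move the player to move loses. Otherwise the position is W if at least one move leads to an L position for the opponent, and L if every move leads to a W.
Every edge goes from a vertex to one that appears earlier in the order F, C, G, B, A, D, E, so processing vertices in that order labels each vertex after all of its successors.
F: no outgoing edge → L
C: reaches L-position F → W
G: reaches L-position F → W
B: reaches L-position F → W
A: only reaches G(W), C(W), all W → L
D: reaches L-position F → W
E: only reaches B(W), C(W), all W → L

E: L, C: W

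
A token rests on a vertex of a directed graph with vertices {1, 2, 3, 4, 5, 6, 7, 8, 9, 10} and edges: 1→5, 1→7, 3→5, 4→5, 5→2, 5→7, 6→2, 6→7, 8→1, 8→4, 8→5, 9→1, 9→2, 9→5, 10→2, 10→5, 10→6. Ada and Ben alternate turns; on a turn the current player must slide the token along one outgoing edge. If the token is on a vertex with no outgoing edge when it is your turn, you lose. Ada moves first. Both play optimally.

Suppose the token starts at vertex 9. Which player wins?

Ada wins.

Build the W/L table. Terminal = L. A non-terminal position is W if it has a move to some L; otherwise it is L.
Every edge goes from a vertex to one that appears earlier in the order 7, 2, 6, 5, 10, 4, 1, 8, 3, 9, so processing vertices in that order labels each vertex after all of its successors.
7: no outgoing edge → L
2: no outgoing edge → L
6: →2(L), so W
5: →2(L), so W
10: →2(L), so W
4: →5(W) only, which is W, so L
1: →7(L), so W
8: →4(L), so W
3: →5(W) only, which is W, so L
9: →2(L), so W
From 9 Ada can move to 2, reaching an L position.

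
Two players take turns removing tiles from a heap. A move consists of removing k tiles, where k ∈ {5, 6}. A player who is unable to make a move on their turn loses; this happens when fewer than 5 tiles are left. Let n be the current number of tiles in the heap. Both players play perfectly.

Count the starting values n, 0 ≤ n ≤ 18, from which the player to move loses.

10

Classify positions by backward induction: terminal positions (no move available) are L. From any other position, the mover wins iff some move reaches an L.
n=0: no move → L
n=1: no move → L
n=2: no move → L
n=3: no move → L
n=4: no move → L
n=5: reaches L-position 0 → W
n=6: reaches L-position 1 → W
n=7: reaches L-position 2 → W
n=8: reaches L-position 3 → W
n=9: reaches L-position 4 → W
n=10: reaches L-position 4 → W
n=11: only reaches 6(W), 5(W), all W → L
n=12: only reaches 7(W), 6(W), all W → L
n=13: only reaches 8(W), 7(W), all W → L
n=14: only reaches 9(W), 8(W), all W → L
n=15: only reaches 10(W), 9(W), all W → L
n=16: reaches L-position 11 → W
n=17: reaches L-position 12 → W
n=18: reaches L-position 13 → W
L entries with 0 ≤ n ≤ 18: n = 0, 1, 2, 3, 4, 11, 12, 13, 14, 15; that makes 10.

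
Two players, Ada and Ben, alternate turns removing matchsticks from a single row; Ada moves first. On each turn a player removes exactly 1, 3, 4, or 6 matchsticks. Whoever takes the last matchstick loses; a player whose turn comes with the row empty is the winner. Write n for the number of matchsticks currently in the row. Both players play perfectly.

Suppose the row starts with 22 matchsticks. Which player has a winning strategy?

Work bottom-up. With no move the player to move wins. Otherwise the position is W if at least one move leads to an L position for the opponent, and L if every move leads to a W.
n=0: no move; the opponent has just taken the last matchstick and therefore loses → W
n=1: only reaches 0(W), which is W → L
n=2: reaches L-position 1 → W
n=3: only reaches 2(W), 0(W), all W → L
n=4: reaches L-position 3 → W
n=5: reaches L-position 1 → W
n=6: reaches L-position 3 → W
n=7: reaches L-position 3 → W
n=8: only reaches 7(W), 5(W), 4(W), 2(W), all W → L
n=9: reaches L-position 8 → W
n=10: only reaches 9(W), 7(W), 6(W), 4(W), all W → L
n=11: reaches L-position 10 → W
n=12: reaches L-position 8 → W
n=13: reaches L-position 10 → W
n=14: reaches L-position 10 → W
n=15: only reaches 14(W), 12(W), 11(W), 9(W), all W → L
n=16: reaches L-position 15 → W
n=17: only reaches 16(W), 14(W), 13(W), 11(W), all W → L
n=18: reaches L-position 17 → W
n=19: reaches L-position 15 → W
n=20: reaches L-position 17 → W
n=21: reaches L-position 17 → W
n=22: only reaches 21(W), 19(W), 18(W), 16(W), all W → L
The starting position 22 is L: whatever Ada does, the opponent receives a W position.

Ben wins.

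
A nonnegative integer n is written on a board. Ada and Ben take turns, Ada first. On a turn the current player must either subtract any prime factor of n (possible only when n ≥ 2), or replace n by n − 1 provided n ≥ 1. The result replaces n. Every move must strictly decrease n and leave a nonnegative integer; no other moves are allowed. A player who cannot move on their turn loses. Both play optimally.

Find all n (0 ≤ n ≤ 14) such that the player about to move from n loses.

Classify positions by backward induction: terminal positions (no move available) are L. From any other position, the mover wins iff some move reaches an L.
n=0: no move → L
n=1: reaches L-position 0 → W
n=2: reaches L-position 0 → W
n=3: reaches L-position 0 → W
n=4: only reaches 2(W), 3(W), all W → L
n=5: reaches L-position 0 → W
n=6: reaches L-position 4 → W
n=7: reaches L-position 0 → W
n=8: only reaches 6(W), 7(W), all W → L
n=9: reaches L-position 8 → W
n=10: reaches L-position 8 → W
n=11: reaches L-position 0 → W
n=12: only reaches 9(W), 10(W), 11(W), all W → L
n=13: reaches L-position 0 → W
n=14: reaches L-position 12 → W
Reading off the rows marked L gives the requested list; there are 4 such values of n.

0, 4, 8, 12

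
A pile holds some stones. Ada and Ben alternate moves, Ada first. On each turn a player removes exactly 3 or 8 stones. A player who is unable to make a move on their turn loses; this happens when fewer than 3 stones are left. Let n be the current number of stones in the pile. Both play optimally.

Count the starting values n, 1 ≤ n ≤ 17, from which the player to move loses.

8

Classify positions by backward induction: terminal positions (no move available) are L. From any other position, the mover wins iff some move reaches an L.
n=0: no move → L
n=1: no move → L
n=2: no move → L
n=3: →0(L), so W
n=4: →1(L), so W
n=5: →2(L), so W
n=6: →3(W) only, which is W, so L
n=7: →4(W) only, which is W, so L
n=8: →0(L), so W
n=9: →6(L), so W
n=10: →7(L), so W
n=11: →8(W), 3(W) — all W, so L
n=12: →9(W), 4(W) — all W, so L
n=13: →10(W), 5(W) — all W, so L
n=14: →11(L), so W
n=15: →12(L), so W
n=16: →13(L), so W
n=17: →14(W), 9(W) — all W, so L
L entries with 1 ≤ n ≤ 17 (n=0 is outside the asked range and is not counted): n = 1, 2, 6, 7, 11, 12, 13, 17; that makes 8.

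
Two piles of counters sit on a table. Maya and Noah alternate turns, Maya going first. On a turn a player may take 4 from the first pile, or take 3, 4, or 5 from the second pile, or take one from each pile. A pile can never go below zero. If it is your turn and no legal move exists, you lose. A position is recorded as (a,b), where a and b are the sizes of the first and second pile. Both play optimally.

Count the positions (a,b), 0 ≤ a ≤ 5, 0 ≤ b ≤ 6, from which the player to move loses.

Classify positions by backward induction: terminal positions (no move available) are L. From any other position, the mover wins iff some move reaches an L.
Every move lowers a or b (never raises either), so fill the grid row by row in increasing a, and left to right within a row: each cell's successors are then already labelled.
      b=0  b=1  b=2  b=3  b=4  b=5  b=6
a=0:    L    L    L    W    W    W    W
a=1:    L    W    W    W    W    W    L
a=2:    L    W    L    W    W    W    W
a=3:    L    W    L    W    W    W    W
a=4:    W    W    W    W    L    L    L
a=5:    W    L    L    L    W    W    W
Cells with no legal move (terminal, hence L): (0,0), (0,1), (0,2), (1,0), (2,0), (3,0).
The remaining L cells, each justified by listing all of its moves:
(1,6): only reaches (1,3)(W), (1,2)(W), (1,1)(W), (0,5)(W), all W → L
(2,2): only reaches (1,1)(W), which is W → L
(3,2): only reaches (2,1)(W), which is W → L
(4,4): only reaches (0,4)(W), (4,1)(W), (4,0)(W), (3,3)(W), all W → L
(4,5): only reaches (0,5)(W), (4,2)(W), (4,1)(W), (4,0)(W), (3,4)(W), all W → L
(4,6): only reaches (0,6)(W), (4,3)(W), (4,2)(W), (4,1)(W), (3,5)(W), all W → L
(5,1): only reaches (1,1)(W), (4,0)(W), all W → L
(5,2): only reaches (1,2)(W), (4,1)(W), all W → L
(5,3): only reaches (1,3)(W), (5,0)(W), (4,2)(W), all W → L
Every other cell has at least one move into one of the L cells above, so it is W.
L cells per row: a=0: 3, a=1: 2, a=2: 2, a=3: 2, a=4: 3, a=5: 3; total 15.

15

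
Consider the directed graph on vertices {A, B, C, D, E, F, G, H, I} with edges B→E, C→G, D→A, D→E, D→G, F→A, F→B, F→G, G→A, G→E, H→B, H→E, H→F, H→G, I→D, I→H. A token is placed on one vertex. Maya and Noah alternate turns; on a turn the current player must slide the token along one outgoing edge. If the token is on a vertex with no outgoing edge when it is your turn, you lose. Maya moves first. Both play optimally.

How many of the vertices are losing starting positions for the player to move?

4

Classify positions by backward induction: terminal positions (no move available) are L. From any other position, the mover wins iff some move reaches an L.
Every edge goes from a vertex to one that appears earlier in the order A, E, G, D, B, C, F, H, I, so processing vertices in that order labels each vertex after all of its successors.
A: no outgoing edge → L
E: no outgoing edge → L
G: →E(L), so W
D: →E(L), so W
B: →E(L), so W
C: →G(W) only, which is W, so L
F: →A(L), so W
H: →E(L), so W
I: →H(W), D(W) — all W, so L
The L vertices are A, C, E, I; that is 4 in all.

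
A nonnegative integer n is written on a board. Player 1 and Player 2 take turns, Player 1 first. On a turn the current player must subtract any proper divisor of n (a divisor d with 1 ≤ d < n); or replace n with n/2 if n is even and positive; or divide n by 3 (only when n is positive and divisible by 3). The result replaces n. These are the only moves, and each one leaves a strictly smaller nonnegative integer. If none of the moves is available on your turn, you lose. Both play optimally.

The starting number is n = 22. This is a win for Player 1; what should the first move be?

Move to 11.

Work bottom-up. With no move the player to move loses. Otherwise the position is W if at least one move leads to an L position for the opponent, and L if every move leads to a W.
n=0: no move → L
n=1: no move → L
n=2: W (go to 1, an L position)
n=3: W (go to 1, an L position)
n=4: L (options 2(W), 3(W) are all W)
n=5: W (go to 4, an L position)
n=6: W (go to 4, an L position)
n=7: L (sole option 6(W) is W)
n=8: W (go to 4, an L position)
n=9: L (options 3(W), 6(W), 8(W) are all W)
n=10: W (go to 9, an L position)
n=11: L (sole option 10(W) is W)
n=12: W (go to 4, an L position)
n=13: L (sole option 12(W) is W)
n=14: W (go to 7, an L position)
n=15: L (options 5(W), 10(W), 12(W), 14(W) are all W)
n=16: W (go to 15, an L position)
n=17: L (sole option 16(W) is W)
n=18: W (go to 9, an L position)
n=19: L (sole option 18(W) is W)
n=20: W (go to 15, an L position)
n=21: W (go to 7, an L position)
n=22: W (go to 11, an L position)
From 22, the L positions reachable in one move are: 11.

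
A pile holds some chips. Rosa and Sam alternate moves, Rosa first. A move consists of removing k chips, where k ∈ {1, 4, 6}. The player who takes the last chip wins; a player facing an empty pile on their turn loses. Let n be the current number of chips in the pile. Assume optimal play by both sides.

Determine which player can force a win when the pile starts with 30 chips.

Positions with no move are L. A position that does have a move is losing for the player to move precisely when every available move leads to a winning position for the opponent. Fill in the labels:
n=0: no move → L
n=1: W (go to 0, an L position)
n=2: L (sole option 1(W) is W)
n=3: W (go to 2, an L position)
n=4: W (go to 0, an L position)
n=5: L (options 4(W), 1(W) are all W)
n=6: W (go to 5, an L position)
n=7: L (options 6(W), 3(W), 1(W) are all W)
n=8: W (go to 7, an L position)
n=9: W (go to 5, an L position)
n=10: L (options 9(W), 6(W), 4(W) are all W)
n=11: W (go to 10, an L position)
n=12: L (options 11(W), 8(W), 6(W) are all W)
n=13: W (go to 12, an L position)
n=14: W (go to 10, an L position)
n=15: L (options 14(W), 11(W), 9(W) are all W)
n=16: W (go to 15, an L position)
n=17: L (options 16(W), 13(W), 11(W) are all W)
n=18: W (go to 17, an L position)
n=19: W (go to 15, an L position)
n=20: L (options 19(W), 16(W), 14(W) are all W)
n=21: W (go to 20, an L position)
n=22: L (options 21(W), 18(W), 16(W) are all W)
n=23: W (go to 22, an L position)
n=24: W (go to 20, an L position)
n=25: L (options 24(W), 21(W), 19(W) are all W)
n=26: W (go to 25, an L position)
n=27: L (options 26(W), 23(W), 21(W) are all W)
n=28: W (go to 27, an L position)
n=29: W (go to 25, an L position)
n=30: L (options 29(W), 26(W), 24(W) are all W)
The starting position 30 is L: whatever Rosa does, the opponent receives a W position.

Sam wins.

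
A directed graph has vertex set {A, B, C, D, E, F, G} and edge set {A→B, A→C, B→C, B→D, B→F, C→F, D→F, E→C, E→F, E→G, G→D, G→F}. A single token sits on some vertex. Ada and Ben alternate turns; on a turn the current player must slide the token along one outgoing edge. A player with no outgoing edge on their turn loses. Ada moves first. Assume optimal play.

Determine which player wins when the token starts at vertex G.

Ada wins.

Label each position W (a win for the player to move) or L (a loss). A position with no legal move is L; any other position is W exactly when some move reaches an L, and L when every move reaches a W.
Every edge goes from a vertex to one that appears earlier in the order F, D, G, C, E, B, A, so processing vertices in that order labels each vertex after all of its successors.
F: no outgoing edge → L
D: W (go to F, an L position)
G: W (go to F, an L position)
C: W (go to F, an L position)
E: W (go to F, an L position)
B: W (go to F, an L position)
A: L (options B(W), C(W) are all W)
From G Ada can move to F, reaching an L position.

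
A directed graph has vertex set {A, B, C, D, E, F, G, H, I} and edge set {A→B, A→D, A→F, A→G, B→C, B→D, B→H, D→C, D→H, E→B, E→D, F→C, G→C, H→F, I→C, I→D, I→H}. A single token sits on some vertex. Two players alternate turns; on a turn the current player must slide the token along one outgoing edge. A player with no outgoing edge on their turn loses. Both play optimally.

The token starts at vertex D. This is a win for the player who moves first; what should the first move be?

Build the W/L table. Terminal = L. A non-terminal position is W if it has a move to some L; otherwise it is L.
Every edge goes from a vertex to one that appears earlier in the order C, G, F, H, D, B, A, I, E, so processing vertices in that order labels each vertex after all of its successors.
C: no outgoing edge → L
G: W (go to C, an L position)
F: W (go to C, an L position)
H: L (sole option F(W) is W)
D: W (go to H, an L position)
B: W (go to H, an L position)
A: L (options B(W), D(W), F(W), G(W) are all W)
I: W (go to H, an L position)
E: L (options B(W), D(W) are all W)
From D, the L positions reachable in one move are: H, C. Any move reaching one of these is winning.

Move to H.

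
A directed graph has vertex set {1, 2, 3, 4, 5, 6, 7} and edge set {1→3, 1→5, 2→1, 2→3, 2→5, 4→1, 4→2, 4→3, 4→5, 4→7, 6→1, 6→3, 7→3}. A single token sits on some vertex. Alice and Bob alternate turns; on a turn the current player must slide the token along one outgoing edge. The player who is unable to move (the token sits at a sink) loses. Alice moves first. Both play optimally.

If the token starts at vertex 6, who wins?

Compute win/loss labels from the base case upward. A position with no move is L. Any other position is W if it can reach an L in one move, else L.
Every edge goes from a vertex to one that appears earlier in the order 5, 3, 1, 2, 7, 6, 4, so processing vertices in that order labels each vertex after all of its successors.
5: no outgoing edge → L
3: no outgoing edge → L
1: can move to 3, which is L ⇒ W
2: can move to 3, which is L ⇒ W
7: can move to 3, which is L ⇒ W
6: can move to 3, which is L ⇒ W
4: can move to 3, which is L ⇒ W
The starting position 6 is W: Alice should move to 3, handing over an L position.

Alice wins.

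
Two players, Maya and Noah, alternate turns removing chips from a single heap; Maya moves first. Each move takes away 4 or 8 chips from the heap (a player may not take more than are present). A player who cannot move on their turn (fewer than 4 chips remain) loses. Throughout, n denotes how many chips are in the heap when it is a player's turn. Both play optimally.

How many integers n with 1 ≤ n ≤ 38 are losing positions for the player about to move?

14

Use the standard recursion: the mover loses at a terminal position; elsewhere, the mover wins exactly when some move hands the opponent an L position.
n=0: no move → L
n=1: no move → L
n=2: no move → L
n=3: no move → L
n=4: →0(L), so W
n=5: →1(L), so W
n=6: →2(L), so W
n=7: →3(L), so W
n=8: →0(L), so W
n=9: →1(L), so W
n=10: →2(L), so W
n=11: →3(L), so W
n=12: →8(W), 4(W) — all W, so L
n=13: →9(W), 5(W) — all W, so L
n=14: →10(W), 6(W) — all W, so L
n=15: →11(W), 7(W) — all W, so L
n=16: →12(L), so W
n=17: →13(L), so W
n=18: →14(L), so W
n=19: →15(L), so W
n=20: →12(L), so W
n=21: →13(L), so W
n=22: →14(L), so W
n=23: →15(L), so W
n=24: →20(W), 16(W) — all W, so L
n=25: →21(W), 17(W) — all W, so L
n=26: →22(W), 18(W) — all W, so L
n=27: →23(W), 19(W) — all W, so L
n=28: →24(L), so W
n=29: →25(L), so W
n=30: →26(L), so W
n=31: →27(L), so W
n=32: →24(L), so W
n=33: →25(L), so W
n=34: →26(L), so W
n=35: →27(L), so W
n=36: →32(W), 28(W) — all W, so L
n=37: →33(W), 29(W) — all W, so L
n=38: →34(W), 30(W) — all W, so L
L entries with 1 ≤ n ≤ 38 (n=0 is outside the asked range and is not counted): n = 1, 2, 3, 12, 13, 14, 15, 24, 25, 26, 27, 36, 37, 38; that makes 14.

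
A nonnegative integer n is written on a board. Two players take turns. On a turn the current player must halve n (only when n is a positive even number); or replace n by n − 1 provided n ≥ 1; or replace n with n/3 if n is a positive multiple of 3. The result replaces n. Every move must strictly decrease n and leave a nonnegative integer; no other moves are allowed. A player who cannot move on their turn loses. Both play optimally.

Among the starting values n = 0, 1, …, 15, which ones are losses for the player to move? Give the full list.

Compute win/loss labels from the base case upward. A position with no move is L. Any other position is W if it can reach an L in one move, else L.
n=0: no move → L
n=1: can move to 0, which is L ⇒ W
n=2: the only move is to 1(W), a W ⇒ L
n=3: can move to 2, which is L ⇒ W
n=4: can move to 2, which is L ⇒ W
n=5: the only move is to 4(W), a W ⇒ L
n=6: can move to 2, which is L ⇒ W
n=7: the only move is to 6(W), a W ⇒ L
n=8: can move to 7, which is L ⇒ W
n=9: moves to 3(W), 8(W); every one is W ⇒ L
n=10: can move to 5, which is L ⇒ W
n=11: the only move is to 10(W), a W ⇒ L
n=12: can move to 11, which is L ⇒ W
n=13: the only move is to 12(W), a W ⇒ L
n=14: can move to 7, which is L ⇒ W
n=15: can move to 5, which is L ⇒ W
Reading off the rows marked L gives the requested list; there are 7 such values of n.

0, 2, 5, 7, 9, 11, 13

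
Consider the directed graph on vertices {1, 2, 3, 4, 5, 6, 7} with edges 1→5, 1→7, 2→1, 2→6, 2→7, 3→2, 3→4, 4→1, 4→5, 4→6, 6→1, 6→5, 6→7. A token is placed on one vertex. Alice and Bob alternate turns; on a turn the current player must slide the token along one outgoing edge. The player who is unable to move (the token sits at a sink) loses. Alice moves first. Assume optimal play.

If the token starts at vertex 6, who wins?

Classify positions by backward induction: terminal positions (no move available) are L. From any other position, the mover wins iff some move reaches an L.
Every edge goes from a vertex to one that appears earlier in the order 7, 5, 1, 6, 4, 2, 3, so processing vertices in that order labels each vertex after all of its successors.
7: no outgoing edge → L
5: no outgoing edge → L
1: can move to 5, which is L ⇒ W
6: can move to 5, which is L ⇒ W
4: can move to 5, which is L ⇒ W
2: can move to 7, which is L ⇒ W
3: moves to 2(W), 4(W); every one is W ⇒ L
From 6 Alice can move to 5, reaching an L position.

Alice wins.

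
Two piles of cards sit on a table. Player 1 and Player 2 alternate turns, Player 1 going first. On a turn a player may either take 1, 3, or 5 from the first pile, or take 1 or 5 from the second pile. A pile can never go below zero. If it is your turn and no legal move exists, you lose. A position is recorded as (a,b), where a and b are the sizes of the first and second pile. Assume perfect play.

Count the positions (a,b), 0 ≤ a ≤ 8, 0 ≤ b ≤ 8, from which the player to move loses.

Work bottom-up. With no move the player to move loses. Otherwise the position is W if at least one move leads to an L position for the opponent, and L if every move leads to a W.
Every move lowers a or b (never raises either), so fill the grid row by row in increasing a, and left to right within a row: each cell's successors are then already labelled.
      b=0  b=1  b=2  b=3  b=4  b=5  b=6  b=7  b=8
a=0:    L    W    L    W    L    W    L    W    L
a=1:    W    L    W    L    W    L    W    L    W
a=2:    L    W    L    W    L    W    L    W    L
a=3:    W    L    W    L    W    L    W    L    W
a=4:    L    W    L    W    L    W    L    W    L
a=5:    W    L    W    L    W    L    W    L    W
a=6:    L    W    L    W    L    W    L    W    L
a=7:    W    L    W    L    W    L    W    L    W
a=8:    L    W    L    W    L    W    L    W    L
Cells with no legal move (terminal, hence L): (0,0).
The remaining L cells, each justified by listing all of its moves:
(0,2): only reaches (0,1)(W), which is W → L
(0,4): only reaches (0,3)(W), which is W → L
(0,6): only reaches (0,5)(W), (0,1)(W), all W → L
(0,8): only reaches (0,7)(W), (0,3)(W), all W → L
(1,1): only reaches (0,1)(W), (1,0)(W), all W → L
(1,3): only reaches (0,3)(W), (1,2)(W), all W → L
(1,5): only reaches (0,5)(W), (1,4)(W), (1,0)(W), all W → L
(1,7): only reaches (0,7)(W), (1,6)(W), (1,2)(W), all W → L
(2,0): only reaches (1,0)(W), which is W → L
(2,2): only reaches (1,2)(W), (2,1)(W), all W → L
(2,4): only reaches (1,4)(W), (2,3)(W), all W → L
(2,6): only reaches (1,6)(W), (2,5)(W), (2,1)(W), all W → L
(2,8): only reaches (1,8)(W), (2,7)(W), (2,3)(W), all W → L
(3,1): only reaches (2,1)(W), (0,1)(W), (3,0)(W), all W → L
(3,3): only reaches (2,3)(W), (0,3)(W), (3,2)(W), all W → L
(3,5): only reaches (2,5)(W), (0,5)(W), (3,4)(W), (3,0)(W), all W → L
(3,7): only reaches (2,7)(W), (0,7)(W), (3,6)(W), (3,2)(W), all W → L
(4,0): only reaches (3,0)(W), (1,0)(W), all W → L
(4,2): only reaches (3,2)(W), (1,2)(W), (4,1)(W), all W → L
(4,4): only reaches (3,4)(W), (1,4)(W), (4,3)(W), all W → L
(4,6): only reaches (3,6)(W), (1,6)(W), (4,5)(W), (4,1)(W), all W → L
(4,8): only reaches (3,8)(W), (1,8)(W), (4,7)(W), (4,3)(W), all W → L
(5,1): only reaches (4,1)(W), (2,1)(W), (0,1)(W), (5,0)(W), all W → L
(5,3): only reaches (4,3)(W), (2,3)(W), (0,3)(W), (5,2)(W), all W → L
(5,5): only reaches (4,5)(W), (2,5)(W), (0,5)(W), (5,4)(W), (5,0)(W), all W → L
(5,7): only reaches (4,7)(W), (2,7)(W), (0,7)(W), (5,6)(W), (5,2)(W), all W → L
(6,0): only reaches (5,0)(W), (3,0)(W), (1,0)(W), all W → L
(6,2): only reaches (5,2)(W), (3,2)(W), (1,2)(W), (6,1)(W), all W → L
(6,4): only reaches (5,4)(W), (3,4)(W), (1,4)(W), (6,3)(W), all W → L
(6,6): only reaches (5,6)(W), (3,6)(W), (1,6)(W), (6,5)(W), (6,1)(W), all W → L
(6,8): only reaches (5,8)(W), (3,8)(W), (1,8)(W), (6,7)(W), (6,3)(W), all W → L
(7,1): only reaches (6,1)(W), (4,1)(W), (2,1)(W), (7,0)(W), all W → L
(7,3): only reaches (6,3)(W), (4,3)(W), (2,3)(W), (7,2)(W), all W → L
(7,5): only reaches (6,5)(W), (4,5)(W), (2,5)(W), (7,4)(W), (7,0)(W), all W → L
(7,7): only reaches (6,7)(W), (4,7)(W), (2,7)(W), (7,6)(W), (7,2)(W), all W → L
(8,0): only reaches (7,0)(W), (5,0)(W), (3,0)(W), all W → L
(8,2): only reaches (7,2)(W), (5,2)(W), (3,2)(W), (8,1)(W), all W → L
(8,4): only reaches (7,4)(W), (5,4)(W), (3,4)(W), (8,3)(W), all W → L
(8,6): only reaches (7,6)(W), (5,6)(W), (3,6)(W), (8,5)(W), (8,1)(W), all W → L
(8,8): only reaches (7,8)(W), (5,8)(W), (3,8)(W), (8,7)(W), (8,3)(W), all W → L
Every other cell has at least one move into one of the L cells above, so it is W.
L cells per row: a=0: 5, a=1: 4, a=2: 5, a=3: 4, a=4: 5, a=5: 4, a=6: 5, a=7: 4, a=8: 5; total 41.

41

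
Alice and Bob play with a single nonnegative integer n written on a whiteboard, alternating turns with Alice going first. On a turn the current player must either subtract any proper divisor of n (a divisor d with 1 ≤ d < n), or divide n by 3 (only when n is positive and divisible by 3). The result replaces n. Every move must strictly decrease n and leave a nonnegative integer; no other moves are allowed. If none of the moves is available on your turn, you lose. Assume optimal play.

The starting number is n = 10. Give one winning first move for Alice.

Move to 9.

Compute win/loss labels from the base case upward. A position with no move is L. Any other position is W if it can reach an L in one move, else L.
n=0: no move → L
n=1: no move → L
n=2: reaches L-position 1 → W
n=3: reaches L-position 1 → W
n=4: only reaches 2(W), 3(W), all W → L
n=5: reaches L-position 4 → W
n=6: reaches L-position 4 → W
n=7: only reaches 6(W), which is W → L
n=8: reaches L-position 4 → W
n=9: only reaches 3(W), 6(W), 8(W), all W → L
n=10: reaches L-position 9 → W
From 10, the L positions reachable in one move are: 9.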